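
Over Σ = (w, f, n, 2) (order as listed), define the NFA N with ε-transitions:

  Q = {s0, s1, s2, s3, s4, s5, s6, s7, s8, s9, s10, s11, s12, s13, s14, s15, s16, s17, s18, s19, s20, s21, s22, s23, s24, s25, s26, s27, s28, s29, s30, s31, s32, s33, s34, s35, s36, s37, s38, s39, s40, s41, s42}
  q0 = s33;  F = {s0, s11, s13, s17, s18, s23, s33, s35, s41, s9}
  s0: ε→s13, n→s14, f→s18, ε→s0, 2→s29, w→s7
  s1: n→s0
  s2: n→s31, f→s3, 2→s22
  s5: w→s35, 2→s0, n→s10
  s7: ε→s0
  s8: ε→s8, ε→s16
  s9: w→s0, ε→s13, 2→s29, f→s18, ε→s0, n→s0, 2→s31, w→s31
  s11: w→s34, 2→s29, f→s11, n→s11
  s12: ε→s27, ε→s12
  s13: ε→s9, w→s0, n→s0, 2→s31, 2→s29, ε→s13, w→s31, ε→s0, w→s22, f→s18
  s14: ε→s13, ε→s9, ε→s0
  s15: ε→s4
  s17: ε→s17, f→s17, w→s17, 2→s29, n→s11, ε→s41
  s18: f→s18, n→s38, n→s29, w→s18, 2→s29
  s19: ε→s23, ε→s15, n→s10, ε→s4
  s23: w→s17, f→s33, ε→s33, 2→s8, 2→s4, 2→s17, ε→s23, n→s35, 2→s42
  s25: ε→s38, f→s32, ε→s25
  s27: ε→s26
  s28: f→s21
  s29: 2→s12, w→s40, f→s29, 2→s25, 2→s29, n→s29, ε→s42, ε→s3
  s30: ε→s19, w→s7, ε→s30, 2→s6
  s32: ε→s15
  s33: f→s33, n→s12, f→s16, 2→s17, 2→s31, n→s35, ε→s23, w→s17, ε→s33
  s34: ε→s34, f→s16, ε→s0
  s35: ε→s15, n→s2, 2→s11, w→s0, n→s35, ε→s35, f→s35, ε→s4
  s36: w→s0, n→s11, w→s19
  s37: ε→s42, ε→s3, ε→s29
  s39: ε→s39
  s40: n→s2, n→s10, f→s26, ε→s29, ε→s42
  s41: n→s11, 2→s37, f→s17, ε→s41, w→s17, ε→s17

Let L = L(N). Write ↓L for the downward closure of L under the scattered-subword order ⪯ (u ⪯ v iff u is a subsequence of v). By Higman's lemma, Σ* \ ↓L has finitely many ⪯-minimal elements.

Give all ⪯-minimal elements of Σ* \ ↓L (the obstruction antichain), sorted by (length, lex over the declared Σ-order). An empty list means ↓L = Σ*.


A = [w2, 22, nwfn].

|Q|=43, |F|=10, |δ|=124 (46 ε).
min D↑ (7 st, q0=0, F={4}): 0:w→1,f→0,n→2,2→1 1:w→1,f→1,n→3,2→4 2:w→5,f→2,n→2,2→3 3:w→5,f→3,n→3,2→4 4:w→4,f→4,n→4,2→4 5:w→5,f→6,n→5,2→4 6:w→6,f→6,n→4,2→4 (ε-aug+det+¬).
'w2': N↓-sim [32, 28, 17] end={s10,s12,s15,s2,s22,s25,s26,s27,s29,s3,s31,s32,…} ∉↓L; 2/2 del acc.
'22': N↓-sim [32, 29, 17] end={s10,s12,s15,s2,s22,s25,s26,s27,s29,s3,s31,s32,…} ∉↓L; 2/2 del acc.
'nwfn': run [32, 26, 24, 18, 16] end={s10,s12,s15,s2,s22,s25,s26,s27,s29,s3,s31,s32,…} — reject; 4/4 deletions ∈↓L.
3 words, ⪯-incomp.


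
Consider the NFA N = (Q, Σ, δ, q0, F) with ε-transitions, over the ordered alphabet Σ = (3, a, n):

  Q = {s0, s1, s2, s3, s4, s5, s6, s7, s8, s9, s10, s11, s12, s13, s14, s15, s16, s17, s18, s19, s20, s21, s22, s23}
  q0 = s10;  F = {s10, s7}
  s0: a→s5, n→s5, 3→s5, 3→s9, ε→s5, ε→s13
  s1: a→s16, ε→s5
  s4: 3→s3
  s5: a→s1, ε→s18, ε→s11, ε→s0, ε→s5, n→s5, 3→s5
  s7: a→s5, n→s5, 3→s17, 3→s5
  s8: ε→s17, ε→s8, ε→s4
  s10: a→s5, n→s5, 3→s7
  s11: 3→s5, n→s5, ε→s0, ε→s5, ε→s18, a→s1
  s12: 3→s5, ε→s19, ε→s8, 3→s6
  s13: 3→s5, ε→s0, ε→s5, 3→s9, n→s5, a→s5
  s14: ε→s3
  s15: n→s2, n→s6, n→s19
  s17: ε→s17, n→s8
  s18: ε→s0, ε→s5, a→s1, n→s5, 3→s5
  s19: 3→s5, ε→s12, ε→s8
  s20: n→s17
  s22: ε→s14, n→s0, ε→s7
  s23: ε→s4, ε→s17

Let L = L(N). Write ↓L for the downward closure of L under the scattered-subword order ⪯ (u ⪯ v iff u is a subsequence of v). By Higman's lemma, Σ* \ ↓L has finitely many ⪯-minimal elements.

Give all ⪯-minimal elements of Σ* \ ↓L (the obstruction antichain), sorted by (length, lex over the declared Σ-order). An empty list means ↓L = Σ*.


Antichain: [a, n, 33].

|Q|=24, |F|=2, |δ|=62 (27 ε).
min D↑ (3 st, q0=0, F={2}): 0:3→1,a→2,n→2 1:3→2,a→2,n→2 2:3→2,a→2,n→2 (ε-aug+det+¬).
'a': run [14, 8] end={s0,s1,s11,s13,s16,s18,s5,s9} rej; 1/1 single-dels accept.
'n': run [14, 12] end={s0,s1,s11,s13,s16,s17,s18,s3,s4,s5,s8,s9} — reject; 1/1 deletions ∈↓L.
'33': N↓-sim [14, 13, 12] end={s0,s1,s11,s13,s16,s17,s18,s3,s4,s5,s8,s9} — reject; 2/2 del acc.
3 obstructions.


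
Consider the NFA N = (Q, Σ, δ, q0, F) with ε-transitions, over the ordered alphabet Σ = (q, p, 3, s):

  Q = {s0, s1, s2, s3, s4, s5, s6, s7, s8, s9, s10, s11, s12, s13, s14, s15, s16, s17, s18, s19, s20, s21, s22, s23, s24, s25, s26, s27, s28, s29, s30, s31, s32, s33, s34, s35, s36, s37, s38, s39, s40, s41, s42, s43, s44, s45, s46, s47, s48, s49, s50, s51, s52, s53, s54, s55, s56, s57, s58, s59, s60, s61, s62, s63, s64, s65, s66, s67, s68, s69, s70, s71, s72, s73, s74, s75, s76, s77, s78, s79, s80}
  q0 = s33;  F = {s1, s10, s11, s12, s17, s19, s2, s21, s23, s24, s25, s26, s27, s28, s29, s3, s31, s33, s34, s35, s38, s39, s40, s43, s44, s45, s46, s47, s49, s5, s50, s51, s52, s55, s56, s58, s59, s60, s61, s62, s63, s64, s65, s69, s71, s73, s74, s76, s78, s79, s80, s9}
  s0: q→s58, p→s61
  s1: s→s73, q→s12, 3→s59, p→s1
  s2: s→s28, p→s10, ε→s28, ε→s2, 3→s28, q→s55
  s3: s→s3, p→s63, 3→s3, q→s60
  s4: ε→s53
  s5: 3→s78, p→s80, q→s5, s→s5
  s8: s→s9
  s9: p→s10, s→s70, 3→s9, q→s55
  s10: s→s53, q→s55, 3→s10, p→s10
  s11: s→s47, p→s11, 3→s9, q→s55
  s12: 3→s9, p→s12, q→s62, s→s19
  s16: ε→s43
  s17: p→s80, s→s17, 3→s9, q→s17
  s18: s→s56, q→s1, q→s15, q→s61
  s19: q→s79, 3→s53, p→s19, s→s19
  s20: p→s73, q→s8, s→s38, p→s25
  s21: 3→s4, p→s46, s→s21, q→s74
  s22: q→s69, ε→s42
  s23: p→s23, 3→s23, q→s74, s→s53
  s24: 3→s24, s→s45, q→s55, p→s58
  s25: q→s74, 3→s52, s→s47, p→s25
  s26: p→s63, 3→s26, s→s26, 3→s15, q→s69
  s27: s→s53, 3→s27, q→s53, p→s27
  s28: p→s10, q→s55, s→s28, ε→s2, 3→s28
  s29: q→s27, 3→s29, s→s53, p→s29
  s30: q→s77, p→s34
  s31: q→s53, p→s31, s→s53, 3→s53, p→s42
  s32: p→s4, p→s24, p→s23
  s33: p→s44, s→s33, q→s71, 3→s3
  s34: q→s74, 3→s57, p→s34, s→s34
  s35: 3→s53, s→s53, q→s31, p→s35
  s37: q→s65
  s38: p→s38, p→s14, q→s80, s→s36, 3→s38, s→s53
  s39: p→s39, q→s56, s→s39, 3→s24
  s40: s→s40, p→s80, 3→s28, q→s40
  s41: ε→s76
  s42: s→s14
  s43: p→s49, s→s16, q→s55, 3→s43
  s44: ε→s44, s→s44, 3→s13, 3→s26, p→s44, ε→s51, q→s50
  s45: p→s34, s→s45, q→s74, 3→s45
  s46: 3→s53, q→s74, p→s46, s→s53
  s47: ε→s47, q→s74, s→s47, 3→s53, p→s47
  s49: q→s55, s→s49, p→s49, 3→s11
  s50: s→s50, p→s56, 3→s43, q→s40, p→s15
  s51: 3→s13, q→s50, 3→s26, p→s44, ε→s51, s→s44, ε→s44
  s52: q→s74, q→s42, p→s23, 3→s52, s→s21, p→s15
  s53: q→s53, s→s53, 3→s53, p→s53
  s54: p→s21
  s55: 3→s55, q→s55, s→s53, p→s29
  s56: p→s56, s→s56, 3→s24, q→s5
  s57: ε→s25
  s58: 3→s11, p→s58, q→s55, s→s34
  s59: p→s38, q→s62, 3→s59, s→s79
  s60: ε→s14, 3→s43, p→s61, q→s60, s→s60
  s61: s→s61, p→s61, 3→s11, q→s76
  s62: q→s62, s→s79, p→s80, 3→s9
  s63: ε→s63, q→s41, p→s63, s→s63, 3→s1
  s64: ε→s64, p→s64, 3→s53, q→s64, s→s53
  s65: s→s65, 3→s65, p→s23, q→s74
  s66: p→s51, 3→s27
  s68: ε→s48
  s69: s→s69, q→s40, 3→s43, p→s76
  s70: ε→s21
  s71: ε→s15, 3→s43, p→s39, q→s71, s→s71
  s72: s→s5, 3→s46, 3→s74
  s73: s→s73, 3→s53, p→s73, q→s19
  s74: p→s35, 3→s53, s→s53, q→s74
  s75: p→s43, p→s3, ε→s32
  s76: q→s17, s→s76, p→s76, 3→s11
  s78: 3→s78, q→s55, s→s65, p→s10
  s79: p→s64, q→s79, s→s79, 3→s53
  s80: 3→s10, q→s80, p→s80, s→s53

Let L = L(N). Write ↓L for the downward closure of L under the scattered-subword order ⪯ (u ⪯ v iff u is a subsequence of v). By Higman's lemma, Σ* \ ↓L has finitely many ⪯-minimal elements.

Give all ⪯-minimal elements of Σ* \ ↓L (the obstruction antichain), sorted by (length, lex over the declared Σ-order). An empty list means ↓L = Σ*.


|Q|=81, |F|=52, |δ|=268 (20 ε).
min D↑ (51 st, q0=0, F={23}): 0:q→1,p→2,3→3,s→0 1:q→1,p→4,3→5,s→1 2:q→6,p→2,3→7,s→2 3:q→8,p→9,3→3,s→3 4:q→10,p→4,3→11,s→4 5:q→12,p→13,3→5,s→5 6:q→14,p→10,3→5,s→6 7:q→15,p→9,3→7,s→7 8:q→8,p→16,3→5,s→8 9:q→17,p→9,3→18,s→9 10:q→19,p→10,3→11,s→10 11:q→12,p→20,3→11,s→21 12:q→12,p→22,3→12,s→23 13:q→12,p→13,3→24,s→13 14:q→14,p→25,3→26,s→14 15:q→14,p→17,3→5,s→15 16:q→17,p→16,3→24,s→16 17:q→27,p→17,3→24,s→17 18:q→28,p→18,3→29,s→30 19:q→19,p→25,3→31,s→19 20:q→12,p→20,3→24,s→32 21:q→33,p→32,3→21,s→21 22:q→34,p→22,3→22,s→23 23:q→23,p→23,3→23,s→23 24:q→12,p→24,3→35,s→36 25:q→25,p→25,3→37,s→23 26:q→12,p→37,3→26,s→26 27:q→27,p→25,3→35,s→27 28:q→38,p→28,3→35,s→39 29:q→38,p→40,3→29,s→41 30:q→39,p→30,3→23,s→30 31:q→12,p→37,3→31,s→42 32:q→33,p→32,3→43,s→32 33:q→33,p→44,3→23,s→23 34:q→23,p→34,3→34,s→23 35:q→12,p→37,3→35,s→45 36:q→33,p→36,3→23,s→36 37:q→12,p→37,3→37,s→23 38:q→38,p→25,3→35,s→41 39:q→41,p→39,3→23,s→39 40:q→25,p→40,3→40,s→23 41:q→41,p→46,3→23,s→41 42:q→33,p→47,3→42,s→42 43:q→33,p→43,3→48,s→36 44:q→49,p→44,3→23,s→23 45:q→33,p→50,3→23,s→45 46:q→46,p→46,3→23,s→23 47:q→33,p→47,3→47,s→23 48:q→33,p→47,3→48,s→45 49:q→23,p→49,3→23,s→23 50:q→33,p→50,3→23,s→23 (ε-aug+det+¬).
'q3qs': N↓-sim [63, 51, 33, 9, 2] end={s14,s53} — reject; 4/4 del acc.
'pqqps': N↓-sim [63, 59, 47, 27, 14, 2] end={s14,s53} rej; 5/5 deletions ∈↓L.
'3p3s3': run [63, 55, 41, 33, 16, 2] end={s4,s53} — reject; 5/5 single-dels accept.
'qp3sq3': |S_i|=[63, 51, 41, 28, 19, 6, 1] end={s53} — reject; 6/6 single-dels accept.
'q3qpqq': |S_i|=[63, 51, 33, 9, 7, 5, 1] end={s53} ∉↓L; 6/6 single-dels accept.
'3p33ps': |S_i|=[63, 55, 41, 33, 25, 17, 3] end={s14,s36,s53} ∉↓L; 6/6 deletions ∈↓L.
6 minimals (antichain).

A = [q3qs, pqqps, 3p3s3, qp3sq3, q3qpqq, 3p33ps].


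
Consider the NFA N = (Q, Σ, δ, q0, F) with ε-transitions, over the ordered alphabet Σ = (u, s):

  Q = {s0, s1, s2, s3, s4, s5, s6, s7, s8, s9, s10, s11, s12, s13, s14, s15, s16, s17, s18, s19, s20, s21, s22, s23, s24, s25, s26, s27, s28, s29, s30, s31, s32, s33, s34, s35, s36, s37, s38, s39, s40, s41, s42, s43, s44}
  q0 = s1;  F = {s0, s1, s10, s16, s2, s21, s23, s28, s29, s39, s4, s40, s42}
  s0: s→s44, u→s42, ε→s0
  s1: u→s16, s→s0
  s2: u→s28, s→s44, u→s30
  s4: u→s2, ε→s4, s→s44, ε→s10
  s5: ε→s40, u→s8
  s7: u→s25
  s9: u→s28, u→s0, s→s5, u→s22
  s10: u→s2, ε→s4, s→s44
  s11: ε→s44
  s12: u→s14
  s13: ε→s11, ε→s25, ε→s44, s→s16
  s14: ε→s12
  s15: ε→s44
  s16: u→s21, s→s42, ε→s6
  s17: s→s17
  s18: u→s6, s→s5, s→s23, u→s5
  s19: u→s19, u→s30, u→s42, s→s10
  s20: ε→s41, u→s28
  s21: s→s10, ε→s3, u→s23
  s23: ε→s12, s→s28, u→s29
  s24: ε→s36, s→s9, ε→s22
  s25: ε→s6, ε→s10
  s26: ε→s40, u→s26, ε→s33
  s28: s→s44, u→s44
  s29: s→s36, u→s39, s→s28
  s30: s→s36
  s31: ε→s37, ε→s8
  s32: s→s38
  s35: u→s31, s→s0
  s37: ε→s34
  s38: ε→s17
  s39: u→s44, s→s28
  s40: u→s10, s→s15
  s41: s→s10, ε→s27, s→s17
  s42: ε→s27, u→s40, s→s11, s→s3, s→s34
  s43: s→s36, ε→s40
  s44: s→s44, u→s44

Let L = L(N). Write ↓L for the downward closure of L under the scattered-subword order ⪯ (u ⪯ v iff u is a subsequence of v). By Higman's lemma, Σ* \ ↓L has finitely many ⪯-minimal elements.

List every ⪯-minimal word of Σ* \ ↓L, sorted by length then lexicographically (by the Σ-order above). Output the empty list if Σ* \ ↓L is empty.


|Q|=45, |F|=13, |δ|=87 (28 ε).
min D↑ (13 st, q0=0, F={5}): 0:u→1,s→2 1:u→3,s→4 2:u→4,s→5 3:u→6,s→7 4:u→8,s→5 5:u→5,s→5 6:u→9,s→10 7:u→11,s→5 8:u→7,s→5 9:u→12,s→10 10:u→5,s→5 11:u→10,s→5 12:u→5,s→10 (ε-aug+det+¬).
'ss': run [24, 15, 6] end={s11,s15,s3,s34,s36,s44} rej; 2/2 del acc.
'uuusu': run [24, 22, 16, 12, 3, 1] end={s44} rej; 5/5 deletions ∈↓L.
'uuuuuu': |S_i|=[24, 22, 16, 12, 9, 7, 3] end={s12,s14,s44} — reject; 6/6 del acc.
'uusuuu': run [24, 22, 16, 8, 5, 4, 1] end={s44} ∉↓L; 6/6 single-dels accept.
4 minimals (antichain).

Antichain: [ss, uuusu, uuuuuu, uusuuu].


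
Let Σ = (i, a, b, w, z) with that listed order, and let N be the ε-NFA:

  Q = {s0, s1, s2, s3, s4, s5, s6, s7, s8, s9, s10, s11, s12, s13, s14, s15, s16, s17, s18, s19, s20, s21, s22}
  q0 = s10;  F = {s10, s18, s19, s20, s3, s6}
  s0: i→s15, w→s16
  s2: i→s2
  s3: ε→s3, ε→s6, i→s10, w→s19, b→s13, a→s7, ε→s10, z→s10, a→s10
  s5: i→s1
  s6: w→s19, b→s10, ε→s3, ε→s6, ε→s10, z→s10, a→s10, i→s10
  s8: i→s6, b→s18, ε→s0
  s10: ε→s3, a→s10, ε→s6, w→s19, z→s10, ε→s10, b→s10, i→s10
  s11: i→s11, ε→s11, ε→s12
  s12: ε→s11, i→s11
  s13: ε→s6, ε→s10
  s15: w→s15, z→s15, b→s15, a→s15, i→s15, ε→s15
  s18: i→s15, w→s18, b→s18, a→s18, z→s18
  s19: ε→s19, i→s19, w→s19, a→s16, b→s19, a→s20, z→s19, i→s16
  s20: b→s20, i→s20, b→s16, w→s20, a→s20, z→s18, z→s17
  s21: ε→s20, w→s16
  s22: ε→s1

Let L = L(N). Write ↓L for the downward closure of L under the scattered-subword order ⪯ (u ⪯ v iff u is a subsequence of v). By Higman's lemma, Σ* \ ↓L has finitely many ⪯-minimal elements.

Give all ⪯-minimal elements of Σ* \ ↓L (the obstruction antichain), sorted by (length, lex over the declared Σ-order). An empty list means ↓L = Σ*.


|Q|=23, |F|=6, |δ|=68 (19 ε).
min D↑ (5 st, q0=0, F={4}): 0:i→0,a→0,b→0,w→1,z→0 1:i→1,a→2,b→1,w→1,z→1 2:i→2,a→2,b→2,w→2,z→3 3:i→4,a→3,b→3,w→3,z→3 4:i→4,a→4,b→4,w→4,z→4 [Hopcroft].
'wazi': N↓-sim [11, 6, 5, 3, 1] end={s15} — reject; 4/4 del acc.
1 obstructions.

min(Σ*\↓L) = [wazi].


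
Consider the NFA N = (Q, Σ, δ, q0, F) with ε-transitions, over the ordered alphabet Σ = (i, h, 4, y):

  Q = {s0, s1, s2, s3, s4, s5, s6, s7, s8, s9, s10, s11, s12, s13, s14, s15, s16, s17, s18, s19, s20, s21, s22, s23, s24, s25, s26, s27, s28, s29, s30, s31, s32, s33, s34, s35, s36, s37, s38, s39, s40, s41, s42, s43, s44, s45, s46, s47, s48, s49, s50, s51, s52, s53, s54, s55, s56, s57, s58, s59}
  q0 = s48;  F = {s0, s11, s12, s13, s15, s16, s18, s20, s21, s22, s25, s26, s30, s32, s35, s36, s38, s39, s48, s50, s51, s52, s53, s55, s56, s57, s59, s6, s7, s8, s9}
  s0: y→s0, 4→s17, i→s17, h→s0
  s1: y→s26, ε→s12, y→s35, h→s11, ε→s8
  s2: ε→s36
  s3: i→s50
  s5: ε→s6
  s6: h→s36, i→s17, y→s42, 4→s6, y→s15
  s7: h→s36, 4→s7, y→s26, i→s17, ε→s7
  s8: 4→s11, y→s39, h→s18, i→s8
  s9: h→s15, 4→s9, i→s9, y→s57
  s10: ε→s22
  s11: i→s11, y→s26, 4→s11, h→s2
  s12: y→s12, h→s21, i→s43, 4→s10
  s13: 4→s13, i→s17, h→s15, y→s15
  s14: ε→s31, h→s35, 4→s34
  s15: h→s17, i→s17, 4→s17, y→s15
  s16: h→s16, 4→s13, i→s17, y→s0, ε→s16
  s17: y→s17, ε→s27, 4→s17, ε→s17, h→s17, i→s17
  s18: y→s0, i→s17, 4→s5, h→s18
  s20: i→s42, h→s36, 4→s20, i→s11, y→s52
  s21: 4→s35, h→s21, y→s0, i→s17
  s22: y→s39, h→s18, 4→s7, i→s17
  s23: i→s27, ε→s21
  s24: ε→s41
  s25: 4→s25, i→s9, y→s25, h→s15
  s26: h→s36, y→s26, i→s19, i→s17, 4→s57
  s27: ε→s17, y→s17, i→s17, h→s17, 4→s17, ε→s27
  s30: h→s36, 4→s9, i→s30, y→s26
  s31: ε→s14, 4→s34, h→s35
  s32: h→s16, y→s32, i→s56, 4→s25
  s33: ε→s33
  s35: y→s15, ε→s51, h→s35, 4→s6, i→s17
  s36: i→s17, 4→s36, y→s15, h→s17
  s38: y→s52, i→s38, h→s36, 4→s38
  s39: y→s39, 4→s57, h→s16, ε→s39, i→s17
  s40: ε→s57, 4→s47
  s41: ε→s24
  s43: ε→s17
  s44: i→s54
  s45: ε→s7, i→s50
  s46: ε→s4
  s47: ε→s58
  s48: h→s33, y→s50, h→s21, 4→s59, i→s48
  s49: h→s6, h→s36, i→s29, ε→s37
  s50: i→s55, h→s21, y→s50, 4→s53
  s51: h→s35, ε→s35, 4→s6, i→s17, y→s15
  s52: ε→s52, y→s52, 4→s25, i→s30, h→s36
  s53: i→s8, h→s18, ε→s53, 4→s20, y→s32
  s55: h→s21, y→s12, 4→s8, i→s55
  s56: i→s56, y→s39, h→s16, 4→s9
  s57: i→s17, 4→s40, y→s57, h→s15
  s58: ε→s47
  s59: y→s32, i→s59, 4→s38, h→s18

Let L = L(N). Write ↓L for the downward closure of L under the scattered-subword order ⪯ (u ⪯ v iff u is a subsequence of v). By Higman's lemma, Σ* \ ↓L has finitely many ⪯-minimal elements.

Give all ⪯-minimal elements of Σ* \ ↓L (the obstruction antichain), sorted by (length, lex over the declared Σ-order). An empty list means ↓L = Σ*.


|Q|=60, |F|=31, |δ|=180 (29 ε).
min D↑ (31 st, q0=0, F={4}): 0:i→0,h→1,4→2,y→3 1:i→4,h→1,4→5,y→6 2:i→2,h→7,4→8,y→9 3:i→10,h→1,4→11,y→3 4:i→4,h→4,4→4,y→4 5:i→4,h→5,4→12,y→13 6:i→4,h→6,4→4,y→6 7:i→4,h→7,4→12,y→6 8:i→8,h→14,4→8,y→15 9:i→16,h→17,4→18,y→9 10:i→10,h→1,4→19,y→20 11:i→19,h→7,4→21,y→9 12:i→4,h→14,4→12,y→13 13:i→4,h→4,4→4,y→13 14:i→4,h→4,4→14,y→13 15:i→22,h→14,4→18,y→15 16:i→16,h→17,4→23,y→24 17:i→4,h→17,4→25,y→6 18:i→23,h→13,4→18,y→18 19:i→19,h→7,4→26,y→24 20:i→4,h→1,4→27,y→20 21:i→26,h→14,4→21,y→15 22:i→22,h→14,4→23,y→28 23:i→23,h→13,4→23,y→29 24:i→4,h→17,4→29,y→24 25:i→4,h→13,4→25,y→13 26:i→26,h→14,4→26,y→28 27:i→4,h→7,4→30,y→24 28:i→4,h→14,4→29,y→28 29:i→4,h→13,4→29,y→29 30:i→4,h→14,4→30,y→28.
'hi': |S_i|=[43, 16, 2] end={s17,s27} — reject; 2/2 single-dels accept.
'hy4': run [43, 16, 5, 2] end={s17,s27} rej; 3/3 single-dels accept.
'h4yh': |S_i|=[43, 16, 10, 4, 2] end={s17,s27} rej; 4/4 deletions ∈↓L.
'44hh': run [43, 36, 23, 5, 2] end={s17,s27} ∉↓L; 4/4 single-dels accept.
'yiyi': run [43, 39, 33, 26, 4] end={s17,s19,s27,s43} — reject; 4/4 deletions ∈↓L.
'4y4h4': |S_i|=[43, 36, 21, 11, 3, 2] end={s17,s27} ∉↓L; 5/5 single-dels accept.
6 words, ⪯-incomp.

Antichain: [hi, hy4, h4yh, 44hh, yiyi, 4y4h4].


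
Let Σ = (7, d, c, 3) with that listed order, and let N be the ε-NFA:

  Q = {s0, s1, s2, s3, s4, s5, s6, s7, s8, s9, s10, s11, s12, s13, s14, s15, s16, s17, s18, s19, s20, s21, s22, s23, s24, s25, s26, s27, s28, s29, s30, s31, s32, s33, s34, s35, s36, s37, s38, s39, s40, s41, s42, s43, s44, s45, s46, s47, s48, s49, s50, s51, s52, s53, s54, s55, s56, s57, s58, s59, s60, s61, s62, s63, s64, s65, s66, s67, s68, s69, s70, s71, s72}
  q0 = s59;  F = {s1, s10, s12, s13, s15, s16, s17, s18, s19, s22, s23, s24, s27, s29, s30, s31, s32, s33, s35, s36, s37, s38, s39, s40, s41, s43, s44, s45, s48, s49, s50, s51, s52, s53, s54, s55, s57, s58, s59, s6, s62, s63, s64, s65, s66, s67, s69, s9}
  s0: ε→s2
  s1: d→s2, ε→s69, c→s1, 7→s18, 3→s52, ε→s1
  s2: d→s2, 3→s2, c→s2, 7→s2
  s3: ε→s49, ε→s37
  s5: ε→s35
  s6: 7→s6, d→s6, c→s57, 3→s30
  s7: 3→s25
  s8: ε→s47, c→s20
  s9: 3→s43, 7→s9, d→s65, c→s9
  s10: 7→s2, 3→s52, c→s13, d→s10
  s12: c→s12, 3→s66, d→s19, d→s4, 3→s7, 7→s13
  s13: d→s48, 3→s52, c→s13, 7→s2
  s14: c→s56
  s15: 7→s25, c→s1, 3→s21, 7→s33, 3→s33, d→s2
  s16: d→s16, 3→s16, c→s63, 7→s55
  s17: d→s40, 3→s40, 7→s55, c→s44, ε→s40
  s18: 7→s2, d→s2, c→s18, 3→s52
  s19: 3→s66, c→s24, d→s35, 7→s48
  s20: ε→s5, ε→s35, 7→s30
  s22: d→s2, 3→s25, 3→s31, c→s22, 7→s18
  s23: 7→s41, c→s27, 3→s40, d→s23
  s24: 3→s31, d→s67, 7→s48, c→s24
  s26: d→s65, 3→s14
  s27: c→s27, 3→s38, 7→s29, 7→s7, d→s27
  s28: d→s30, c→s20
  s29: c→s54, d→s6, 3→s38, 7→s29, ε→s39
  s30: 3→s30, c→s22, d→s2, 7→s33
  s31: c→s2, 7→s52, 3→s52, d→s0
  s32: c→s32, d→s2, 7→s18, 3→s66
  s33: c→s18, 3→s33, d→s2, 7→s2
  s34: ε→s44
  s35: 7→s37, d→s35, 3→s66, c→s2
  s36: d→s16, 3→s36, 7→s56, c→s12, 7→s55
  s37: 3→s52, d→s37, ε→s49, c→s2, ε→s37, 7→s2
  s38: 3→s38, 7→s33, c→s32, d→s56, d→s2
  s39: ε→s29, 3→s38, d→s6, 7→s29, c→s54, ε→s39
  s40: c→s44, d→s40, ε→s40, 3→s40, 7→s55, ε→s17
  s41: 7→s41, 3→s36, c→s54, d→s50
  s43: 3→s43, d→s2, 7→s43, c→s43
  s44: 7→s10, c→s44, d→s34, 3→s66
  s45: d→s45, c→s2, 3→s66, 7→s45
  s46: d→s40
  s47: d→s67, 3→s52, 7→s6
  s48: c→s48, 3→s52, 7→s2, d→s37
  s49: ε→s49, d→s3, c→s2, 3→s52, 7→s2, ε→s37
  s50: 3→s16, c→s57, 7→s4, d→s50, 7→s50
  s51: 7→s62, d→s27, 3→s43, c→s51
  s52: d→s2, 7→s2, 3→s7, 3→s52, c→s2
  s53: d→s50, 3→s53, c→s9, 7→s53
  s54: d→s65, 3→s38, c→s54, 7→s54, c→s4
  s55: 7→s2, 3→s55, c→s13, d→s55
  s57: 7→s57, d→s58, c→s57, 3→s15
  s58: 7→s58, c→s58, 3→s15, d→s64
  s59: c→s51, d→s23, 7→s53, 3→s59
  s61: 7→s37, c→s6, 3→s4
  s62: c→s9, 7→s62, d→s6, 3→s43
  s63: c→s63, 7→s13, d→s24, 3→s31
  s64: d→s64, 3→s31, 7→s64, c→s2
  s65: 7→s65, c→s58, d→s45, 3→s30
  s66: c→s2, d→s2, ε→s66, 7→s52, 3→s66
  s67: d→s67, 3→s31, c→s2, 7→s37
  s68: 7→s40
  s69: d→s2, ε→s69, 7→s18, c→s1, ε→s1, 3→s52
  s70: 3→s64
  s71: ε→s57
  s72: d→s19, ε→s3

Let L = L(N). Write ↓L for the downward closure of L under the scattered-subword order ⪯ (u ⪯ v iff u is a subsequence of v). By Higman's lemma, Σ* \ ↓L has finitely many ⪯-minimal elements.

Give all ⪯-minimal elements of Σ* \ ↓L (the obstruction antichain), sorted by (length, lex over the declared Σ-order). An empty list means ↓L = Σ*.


|Q|=73, |F|=48, |δ|=250 (25 ε).
min D↑ (45 st, q0=0, F={21}): 0:7→1,d→2,c→3,3→0 1:7→1,d→4,c→5,3→1 2:7→6,d→2,c→7,3→8 3:7→9,d→7,c→3,3→10 4:7→4,d→4,c→11,3→12 5:7→5,d→13,c→5,3→10 6:7→6,d→4,c→14,3→15 7:7→16,d→7,c→7,3→17 8:7→18,d→8,c→19,3→8 9:7→9,d→20,c→5,3→10 10:7→10,d→21,c→10,3→10 11:7→11,d→22,c→11,3→23 12:7→18,d→12,c→24,3→12 13:7→13,d→25,c→22,3→26 14:7→14,d→13,c→14,3→17 15:7→18,d→12,c→27,3→15 16:7→16,d→20,c→14,3→17 17:7→28,d→21,c→29,3→17 18:7→21,d→18,c→30,3→18 19:7→31,d→19,c→19,3→32 20:7→20,d→20,c→11,3→26 21:7→21,d→21,c→21,3→21 22:7→22,d→33,c→22,3→23 23:7→28,d→21,c→34,3→28 24:7→30,d→35,c→24,3→36 25:7→25,d→25,c→21,3→32 26:7→28,d→21,c→37,3→26 27:7→30,d→38,c→27,3→32 28:7→21,d→21,c→39,3→28 29:7→39,d→21,c→29,3→32 30:7→21,d→40,c→30,3→41 31:7→21,d→31,c→30,3→41 32:7→41,d→21,c→21,3→32 33:7→33,d→33,c→21,3→36 34:7→39,d→21,c→34,3→41 35:7→40,d→42,c→35,3→36 36:7→41,d→21,c→21,3→41 37:7→39,d→21,c→37,3→36 38:7→40,d→43,c→35,3→32 39:7→21,d→21,c→39,3→41 40:7→21,d→44,c→40,3→41 41:7→21,d→21,c→21,3→41 42:7→44,d→42,c→21,3→36 43:7→44,d→43,c→21,3→32 44:7→21,d→44,c→21,3→41.
'c3d': run [57, 47, 19, 3] end={s0,s2,s56} rej; 3/3 del acc.
'd377': N↓-sim [57, 51, 38, 14, 1] end={s2} — reject; 4/4 del acc.
'7cddc': N↓-sim [57, 49, 38, 29, 14, 1] end={s2} — reject; 5/5 deletions ∈↓L.
'd3c3c': run [57, 51, 38, 27, 7, 1] end={s2} — reject; 5/5 deletions ∈↓L.
'7dc337': |S_i|=[57, 49, 37, 24, 12, 7, 1] end={s2} rej; 6/6 del acc.
5 obstructions.

A = [c3d, d377, 7cddc, d3c3c, 7dc337].


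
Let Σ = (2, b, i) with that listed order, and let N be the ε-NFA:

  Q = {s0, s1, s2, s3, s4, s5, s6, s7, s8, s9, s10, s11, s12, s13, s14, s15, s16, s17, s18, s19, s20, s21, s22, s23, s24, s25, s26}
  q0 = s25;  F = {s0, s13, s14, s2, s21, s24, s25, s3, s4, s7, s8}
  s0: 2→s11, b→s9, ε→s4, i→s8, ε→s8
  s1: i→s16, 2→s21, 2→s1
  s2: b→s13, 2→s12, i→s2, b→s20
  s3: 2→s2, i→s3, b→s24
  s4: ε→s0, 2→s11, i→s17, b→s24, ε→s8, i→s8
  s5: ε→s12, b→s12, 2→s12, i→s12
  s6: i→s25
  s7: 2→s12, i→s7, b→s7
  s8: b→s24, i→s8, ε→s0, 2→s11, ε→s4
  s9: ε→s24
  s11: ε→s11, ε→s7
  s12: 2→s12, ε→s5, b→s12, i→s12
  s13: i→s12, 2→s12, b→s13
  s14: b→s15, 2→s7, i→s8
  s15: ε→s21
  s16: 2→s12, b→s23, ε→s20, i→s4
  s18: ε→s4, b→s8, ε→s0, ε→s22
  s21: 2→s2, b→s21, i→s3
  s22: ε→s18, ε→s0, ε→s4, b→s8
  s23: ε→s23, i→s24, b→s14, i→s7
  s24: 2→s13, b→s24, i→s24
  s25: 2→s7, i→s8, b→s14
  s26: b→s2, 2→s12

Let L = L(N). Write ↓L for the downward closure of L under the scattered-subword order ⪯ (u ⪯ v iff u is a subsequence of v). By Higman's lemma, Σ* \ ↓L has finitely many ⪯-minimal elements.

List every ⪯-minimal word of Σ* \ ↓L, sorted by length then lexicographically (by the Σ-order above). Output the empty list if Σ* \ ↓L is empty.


|Q|=27, |F|=11, |δ|=75 (20 ε).
min D↑ (10 st, q0=0, F={4}): 0:2→1,b→2,i→3 1:2→4,b→1,i→1 2:2→1,b→5,i→3 3:2→1,b→6,i→3 4:2→4,b→4,i→4 5:2→7,b→5,i→8 6:2→9,b→6,i→6 7:2→4,b→9,i→7 8:2→7,b→6,i→8 9:2→4,b→9,i→4 (ε-aug+det+¬).
'22': |S_i|=[18, 7, 2] end={s12,s5} ∉↓L; 2/2 del acc.
'ib2i': run [18, 14, 7, 3, 2] end={s12,s5} ∉↓L; 4/4 single-dels accept.
'bb2bi': run [18, 17, 11, 5, 4, 2] end={s12,s5} — reject; 5/5 del acc.
3 obstructions.

Antichain: [22, ib2i, bb2bi].


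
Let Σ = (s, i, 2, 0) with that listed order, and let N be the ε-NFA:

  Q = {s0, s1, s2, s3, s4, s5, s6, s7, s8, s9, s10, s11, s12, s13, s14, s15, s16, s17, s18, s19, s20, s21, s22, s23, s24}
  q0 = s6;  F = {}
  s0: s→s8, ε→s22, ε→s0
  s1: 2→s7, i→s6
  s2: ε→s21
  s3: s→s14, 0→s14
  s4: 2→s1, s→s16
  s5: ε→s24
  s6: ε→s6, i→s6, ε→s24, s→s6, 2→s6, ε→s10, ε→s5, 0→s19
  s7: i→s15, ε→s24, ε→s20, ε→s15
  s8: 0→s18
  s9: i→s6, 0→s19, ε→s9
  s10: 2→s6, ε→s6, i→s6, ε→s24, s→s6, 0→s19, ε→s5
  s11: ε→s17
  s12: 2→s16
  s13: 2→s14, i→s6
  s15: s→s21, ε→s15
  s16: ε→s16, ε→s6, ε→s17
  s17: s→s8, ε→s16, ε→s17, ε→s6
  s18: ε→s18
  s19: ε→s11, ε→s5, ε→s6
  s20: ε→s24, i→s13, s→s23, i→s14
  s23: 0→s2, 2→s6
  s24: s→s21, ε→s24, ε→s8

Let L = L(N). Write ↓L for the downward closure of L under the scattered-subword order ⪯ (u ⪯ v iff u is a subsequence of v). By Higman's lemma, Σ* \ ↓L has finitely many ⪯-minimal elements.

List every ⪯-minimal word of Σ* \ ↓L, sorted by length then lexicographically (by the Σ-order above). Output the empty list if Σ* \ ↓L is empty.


A = [ε].

|Q|=25, |F|=0, |δ|=60 (30 ε).
min D↑ (1 st, q0=0, F={0}): 0:s→0,i→0,2→0,0→0 (ε-aug+det+¬).
ε ∈ L(D↑) ⇒ ↓L = ∅.


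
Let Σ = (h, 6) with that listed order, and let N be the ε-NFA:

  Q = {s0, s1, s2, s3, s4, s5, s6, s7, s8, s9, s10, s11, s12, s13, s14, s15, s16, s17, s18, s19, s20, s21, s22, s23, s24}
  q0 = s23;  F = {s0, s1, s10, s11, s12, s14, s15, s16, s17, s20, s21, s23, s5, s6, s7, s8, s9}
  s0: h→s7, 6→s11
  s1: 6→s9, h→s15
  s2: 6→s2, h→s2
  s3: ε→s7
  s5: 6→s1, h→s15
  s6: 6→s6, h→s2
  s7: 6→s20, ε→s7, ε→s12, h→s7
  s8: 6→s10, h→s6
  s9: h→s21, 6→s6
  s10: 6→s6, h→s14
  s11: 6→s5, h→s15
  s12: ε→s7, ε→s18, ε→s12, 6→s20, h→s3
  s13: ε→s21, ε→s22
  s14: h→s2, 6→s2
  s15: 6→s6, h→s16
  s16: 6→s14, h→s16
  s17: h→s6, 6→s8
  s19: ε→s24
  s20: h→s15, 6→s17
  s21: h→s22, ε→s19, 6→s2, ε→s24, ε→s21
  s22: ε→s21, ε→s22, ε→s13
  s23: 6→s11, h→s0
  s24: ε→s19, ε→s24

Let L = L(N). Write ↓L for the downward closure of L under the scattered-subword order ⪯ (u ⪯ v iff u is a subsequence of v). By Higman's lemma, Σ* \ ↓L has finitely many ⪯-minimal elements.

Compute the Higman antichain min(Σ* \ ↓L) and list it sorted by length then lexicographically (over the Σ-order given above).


Antichain: [6h6h, 6hh66, hh66hh, 6666h6, 66666h].

|Q|=25, |F|=17, |δ|=53 (17 ε).
min D↑ (17 st, q0=0, F={12}): 0:h→1,6→2 1:h→3,6→2 2:h→4,6→5 3:h→3,6→6 4:h→7,6→8 5:h→4,6→9 6:h→4,6→10 7:h→7,6→11 8:h→12,6→8 9:h→4,6→13 10:h→8,6→14 11:h→12,6→12 12:h→12,6→12 13:h→15,6→8 14:h→8,6→16 15:h→15,6→12 16:h→11,6→8.
'6h6h': run [24, 18, 10, 3, 1] end={s2} — reject; 4/4 deletions ∈↓L.
'6hh66': run [24, 18, 10, 8, 2, 1] end={s2} rej; 5/5 del acc.
'hh66hh': |S_i|=[24, 23, 18, 9, 6, 3, 1] end={s2} rej; 6/6 deletions ∈↓L.
'6666h6': N↓-sim [24, 18, 16, 14, 10, 7, 1] end={s2} rej; 6/6 single-dels accept.
'66666h': N↓-sim [24, 18, 16, 14, 10, 2, 1] end={s2} ∉↓L; 6/6 del acc.
5 minimals (antichain).


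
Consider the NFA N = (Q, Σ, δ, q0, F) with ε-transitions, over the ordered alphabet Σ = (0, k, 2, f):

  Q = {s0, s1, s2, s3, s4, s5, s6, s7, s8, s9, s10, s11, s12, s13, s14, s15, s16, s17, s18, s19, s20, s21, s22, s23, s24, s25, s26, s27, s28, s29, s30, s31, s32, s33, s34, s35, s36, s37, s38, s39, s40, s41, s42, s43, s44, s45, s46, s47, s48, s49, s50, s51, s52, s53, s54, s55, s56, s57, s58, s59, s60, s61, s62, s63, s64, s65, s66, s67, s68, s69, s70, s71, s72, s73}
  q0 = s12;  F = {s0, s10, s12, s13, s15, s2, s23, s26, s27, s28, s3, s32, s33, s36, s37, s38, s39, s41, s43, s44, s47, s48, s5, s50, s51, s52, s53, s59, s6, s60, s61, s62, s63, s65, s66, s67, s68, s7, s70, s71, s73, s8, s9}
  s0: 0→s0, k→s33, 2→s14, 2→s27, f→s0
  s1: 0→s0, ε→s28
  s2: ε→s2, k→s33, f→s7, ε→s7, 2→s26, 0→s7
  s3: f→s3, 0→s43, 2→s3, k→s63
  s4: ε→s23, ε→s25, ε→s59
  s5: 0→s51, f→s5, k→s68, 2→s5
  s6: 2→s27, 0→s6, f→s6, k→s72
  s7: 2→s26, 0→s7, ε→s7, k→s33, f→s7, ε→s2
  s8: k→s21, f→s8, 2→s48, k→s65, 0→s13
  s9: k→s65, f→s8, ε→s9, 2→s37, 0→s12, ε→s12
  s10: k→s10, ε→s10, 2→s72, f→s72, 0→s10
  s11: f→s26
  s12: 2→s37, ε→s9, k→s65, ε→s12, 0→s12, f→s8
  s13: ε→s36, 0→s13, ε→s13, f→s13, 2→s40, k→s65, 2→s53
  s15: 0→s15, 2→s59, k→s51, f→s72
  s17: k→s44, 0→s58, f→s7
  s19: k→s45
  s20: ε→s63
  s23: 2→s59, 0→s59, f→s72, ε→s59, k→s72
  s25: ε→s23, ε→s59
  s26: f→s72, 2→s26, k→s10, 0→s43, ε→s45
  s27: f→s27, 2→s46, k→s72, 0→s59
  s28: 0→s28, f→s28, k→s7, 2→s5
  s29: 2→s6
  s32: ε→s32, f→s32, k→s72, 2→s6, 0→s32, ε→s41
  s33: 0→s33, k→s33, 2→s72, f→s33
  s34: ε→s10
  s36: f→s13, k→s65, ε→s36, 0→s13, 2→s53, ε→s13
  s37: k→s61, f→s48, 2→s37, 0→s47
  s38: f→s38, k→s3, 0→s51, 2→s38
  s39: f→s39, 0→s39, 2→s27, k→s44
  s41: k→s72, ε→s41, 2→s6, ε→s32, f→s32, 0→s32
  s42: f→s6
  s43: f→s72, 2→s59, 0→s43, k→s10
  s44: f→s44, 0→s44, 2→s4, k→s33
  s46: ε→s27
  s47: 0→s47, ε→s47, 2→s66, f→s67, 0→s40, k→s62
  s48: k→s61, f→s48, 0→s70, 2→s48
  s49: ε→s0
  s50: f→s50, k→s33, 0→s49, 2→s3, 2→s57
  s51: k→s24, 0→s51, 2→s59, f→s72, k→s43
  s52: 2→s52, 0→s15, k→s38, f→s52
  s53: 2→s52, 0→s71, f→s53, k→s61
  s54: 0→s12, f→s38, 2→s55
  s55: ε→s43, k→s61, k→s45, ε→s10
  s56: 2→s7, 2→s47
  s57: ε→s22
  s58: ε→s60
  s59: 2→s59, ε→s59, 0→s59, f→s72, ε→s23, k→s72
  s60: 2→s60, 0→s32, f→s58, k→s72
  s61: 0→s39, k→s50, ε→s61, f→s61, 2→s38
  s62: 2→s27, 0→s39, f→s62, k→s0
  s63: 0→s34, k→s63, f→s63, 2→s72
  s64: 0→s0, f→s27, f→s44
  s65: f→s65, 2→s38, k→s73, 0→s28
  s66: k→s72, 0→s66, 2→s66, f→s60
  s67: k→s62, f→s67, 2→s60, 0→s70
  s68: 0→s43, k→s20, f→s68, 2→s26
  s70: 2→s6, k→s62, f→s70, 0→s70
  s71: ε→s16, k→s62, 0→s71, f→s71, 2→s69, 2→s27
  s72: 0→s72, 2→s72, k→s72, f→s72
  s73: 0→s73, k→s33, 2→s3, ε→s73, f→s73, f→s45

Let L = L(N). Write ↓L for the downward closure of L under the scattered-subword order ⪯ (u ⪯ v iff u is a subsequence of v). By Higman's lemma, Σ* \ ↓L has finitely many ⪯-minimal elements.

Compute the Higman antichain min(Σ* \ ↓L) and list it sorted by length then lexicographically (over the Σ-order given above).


|Q|=74, |F|=43, |δ|=241 (39 ε).
min D↑ (39 st, q0=0, F={25}): 0:0→0,k→1,2→2,f→3 1:0→4,k→5,2→6,f→1 2:0→7,k→8,2→2,f→9 3:0→10,k→1,2→9,f→3 4:0→4,k→11,2→12,f→4 5:0→5,k→13,2→14,f→5 6:0→15,k→14,2→6,f→6 7:0→7,k→16,2→17,f→18 8:0→19,k→20,2→6,f→8 9:0→21,k→8,2→9,f→9 10:0→10,k→1,2→22,f→10 11:0→11,k→13,2→23,f→11 12:0→15,k→24,2→12,f→12 13:0→13,k→13,2→25,f→13 14:0→26,k→27,2→14,f→14 15:0→15,k→26,2→28,f→25 16:0→19,k→29,2→30,f→16 17:0→17,k→25,2→17,f→31 18:0→21,k→16,2→31,f→18 19:0→19,k→32,2→30,f→19 20:0→29,k→13,2→14,f→20 21:0→21,k→16,2→33,f→21 22:0→34,k→8,2→35,f→22 23:0→26,k→36,2→23,f→25 24:0→26,k→27,2→23,f→24 25:0→25,k→25,2→25,f→25 26:0→26,k→36,2→28,f→25 27:0→36,k→27,2→25,f→27 28:0→28,k→25,2→28,f→25 29:0→29,k→13,2→30,f→29 30:0→28,k→25,2→30,f→30 31:0→37,k→25,2→31,f→31 32:0→32,k→13,2→28,f→32 33:0→33,k→25,2→30,f→33 34:0→34,k→16,2→30,f→34 35:0→38,k→6,2→35,f→35 36:0→36,k→36,2→25,f→25 37:0→37,k→25,2→33,f→37 38:0→38,k→15,2→28,f→25.
'kkk2': run [60, 37, 28, 6, 1] end={s72} ∉↓L; 4/4 deletions ∈↓L.
'k20f': N↓-sim [60, 37, 23, 8, 1] end={s72} — reject; 4/4 del acc.
'202k': run [60, 49, 33, 15, 1] end={s72} rej; 4/4 single-dels accept.
'k0k2f': run [60, 37, 29, 18, 9, 1] end={s72} ∉↓L; 5/5 del acc.
'f0220f': N↓-sim [60, 55, 49, 39, 26, 9, 1] end={s72} — reject; 6/6 single-dels accept.
5 minimals (antichain).

A = [kkk2, k20f, 202k, k0k2f, f0220f].


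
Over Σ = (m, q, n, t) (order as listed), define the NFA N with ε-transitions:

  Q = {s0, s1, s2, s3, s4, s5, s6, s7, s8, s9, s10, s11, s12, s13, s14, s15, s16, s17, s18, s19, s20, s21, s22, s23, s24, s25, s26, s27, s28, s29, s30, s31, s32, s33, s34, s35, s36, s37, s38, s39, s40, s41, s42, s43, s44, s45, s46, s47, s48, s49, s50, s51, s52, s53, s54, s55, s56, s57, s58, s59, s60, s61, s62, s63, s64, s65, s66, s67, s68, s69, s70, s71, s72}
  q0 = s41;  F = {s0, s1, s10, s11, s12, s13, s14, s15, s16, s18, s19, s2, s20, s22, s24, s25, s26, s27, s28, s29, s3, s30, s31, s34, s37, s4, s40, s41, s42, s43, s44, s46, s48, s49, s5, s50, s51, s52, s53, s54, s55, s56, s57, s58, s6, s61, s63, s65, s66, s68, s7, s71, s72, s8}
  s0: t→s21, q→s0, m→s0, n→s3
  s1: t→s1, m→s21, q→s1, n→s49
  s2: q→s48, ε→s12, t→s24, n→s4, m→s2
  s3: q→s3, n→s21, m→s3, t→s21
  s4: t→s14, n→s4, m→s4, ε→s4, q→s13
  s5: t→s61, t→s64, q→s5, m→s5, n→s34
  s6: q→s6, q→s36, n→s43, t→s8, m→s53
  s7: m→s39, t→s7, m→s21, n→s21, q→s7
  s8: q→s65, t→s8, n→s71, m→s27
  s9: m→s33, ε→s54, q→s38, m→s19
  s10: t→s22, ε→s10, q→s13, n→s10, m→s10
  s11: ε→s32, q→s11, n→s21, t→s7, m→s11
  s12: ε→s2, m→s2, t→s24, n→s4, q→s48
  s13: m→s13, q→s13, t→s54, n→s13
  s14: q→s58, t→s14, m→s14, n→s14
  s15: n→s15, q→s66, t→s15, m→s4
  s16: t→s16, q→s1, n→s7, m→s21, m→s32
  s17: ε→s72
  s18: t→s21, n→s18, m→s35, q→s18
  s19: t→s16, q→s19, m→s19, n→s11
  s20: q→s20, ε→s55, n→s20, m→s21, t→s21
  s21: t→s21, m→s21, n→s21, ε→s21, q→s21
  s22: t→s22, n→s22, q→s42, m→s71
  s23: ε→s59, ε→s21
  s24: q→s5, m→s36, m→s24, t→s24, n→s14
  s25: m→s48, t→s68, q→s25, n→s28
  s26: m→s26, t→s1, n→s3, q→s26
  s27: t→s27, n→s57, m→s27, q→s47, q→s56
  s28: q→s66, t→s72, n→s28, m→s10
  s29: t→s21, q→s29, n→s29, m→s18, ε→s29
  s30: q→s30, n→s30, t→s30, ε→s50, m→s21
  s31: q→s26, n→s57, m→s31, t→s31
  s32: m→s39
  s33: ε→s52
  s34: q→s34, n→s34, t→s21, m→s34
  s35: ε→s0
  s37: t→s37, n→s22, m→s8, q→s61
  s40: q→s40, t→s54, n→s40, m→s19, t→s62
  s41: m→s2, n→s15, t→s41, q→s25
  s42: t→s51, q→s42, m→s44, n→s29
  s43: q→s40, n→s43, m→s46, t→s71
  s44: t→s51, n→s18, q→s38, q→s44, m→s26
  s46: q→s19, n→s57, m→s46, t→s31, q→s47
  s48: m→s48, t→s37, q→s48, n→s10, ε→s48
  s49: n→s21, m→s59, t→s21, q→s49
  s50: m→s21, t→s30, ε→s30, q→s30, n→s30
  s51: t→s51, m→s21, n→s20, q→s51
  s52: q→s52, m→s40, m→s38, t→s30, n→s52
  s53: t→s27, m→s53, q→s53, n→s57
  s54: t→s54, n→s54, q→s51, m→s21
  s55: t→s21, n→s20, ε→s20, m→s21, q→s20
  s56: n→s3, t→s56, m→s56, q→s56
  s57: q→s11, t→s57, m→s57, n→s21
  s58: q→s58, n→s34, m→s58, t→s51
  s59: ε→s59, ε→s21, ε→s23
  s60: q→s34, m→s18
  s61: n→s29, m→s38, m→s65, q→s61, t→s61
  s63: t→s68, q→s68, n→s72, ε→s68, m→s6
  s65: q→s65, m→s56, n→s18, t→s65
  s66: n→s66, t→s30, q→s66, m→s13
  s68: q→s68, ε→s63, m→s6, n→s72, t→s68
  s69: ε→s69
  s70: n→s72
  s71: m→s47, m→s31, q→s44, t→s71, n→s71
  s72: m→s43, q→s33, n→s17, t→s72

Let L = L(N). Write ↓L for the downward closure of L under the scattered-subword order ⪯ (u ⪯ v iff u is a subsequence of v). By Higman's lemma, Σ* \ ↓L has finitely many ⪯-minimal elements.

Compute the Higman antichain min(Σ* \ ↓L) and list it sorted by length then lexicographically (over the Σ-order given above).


A = [nqtm, mtqnt, qtmmnn].

|Q|=73, |F|=54, |δ|=263 (24 ε).
min D↑ (51 st, q0=0, F={27}): 0:m→1,q→2,n→3,t→0 1:m→1,q→4,n→5,t→6 2:m→4,q→2,n→7,t→8 3:m→5,q→9,n→3,t→3 4:m→4,q→4,n→10,t→11 5:m→5,q→12,n→5,t→13 6:m→6,q→14,n→13,t→6 7:m→10,q→9,n→7,t→15 8:m→16,q→8,n→15,t→8 9:m→12,q→9,n→9,t→17 10:m→10,q→12,n→10,t→18 11:m→19,q→20,n→18,t→11 12:m→12,q→12,n→12,t→21 13:m→13,q→22,n→13,t→13 14:m→14,q→14,n→23,t→20 15:m→24,q→25,n→15,t→15 16:m→26,q→16,n→24,t→19 17:m→27,q→17,n→17,t→17 18:m→28,q→29,n→18,t→18 19:m→30,q→31,n→28,t→19 20:m→31,q→20,n→32,t→20 21:m→27,q→33,n→21,t→21 22:m→22,q→22,n→23,t→33 23:m→23,q→23,n→23,t→27 24:m→34,q→35,n→24,t→28 25:m→35,q→25,n→25,t→17 26:m→26,q→26,n→36,t→30 27:m→27,q→27,n→27,t→27 28:m→37,q→38,n→28,t→28 29:m→38,q→29,n→32,t→33 30:m→30,q→39,n→36,t→30 31:m→39,q→31,n→40,t→31 32:m→40,q→32,n→32,t→27 33:m→27,q→33,n→41,t→33 34:m→34,q→42,n→36,t→37 35:m→42,q→35,n→35,t→21 36:m→36,q→43,n→27,t→36 37:m→37,q→44,n→36,t→37 38:m→44,q→38,n→40,t→33 39:m→39,q→39,n→45,t→39 40:m→46,q→40,n→40,t→27 41:m→27,q→41,n→41,t→27 42:m→42,q→42,n→43,t→47 43:m→43,q→43,n→27,t→48 44:m→44,q→44,n→45,t→49 45:m→45,q→45,n→27,t→27 46:m→46,q→46,n→45,t→27 47:m→27,q→49,n→48,t→47 48:m→27,q→48,n→27,t→48 49:m→27,q→49,n→50,t→49 50:m→27,q→50,n→27,t→27 (ε-aug+det+¬).
'nqtm': run [67, 48, 35, 16, 5] end={s21,s23,s32,s39,s59} ∉↓L; 4/4 single-dels accept.
'mtqnt': N↓-sim [67, 54, 42, 29, 12, 1] end={s21} rej; 5/5 deletions ∈↓L.
'qtmmnn': N↓-sim [67, 60, 51, 37, 22, 10, 1] end={s21} rej; 6/6 single-dels accept.
3 obstructions.
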